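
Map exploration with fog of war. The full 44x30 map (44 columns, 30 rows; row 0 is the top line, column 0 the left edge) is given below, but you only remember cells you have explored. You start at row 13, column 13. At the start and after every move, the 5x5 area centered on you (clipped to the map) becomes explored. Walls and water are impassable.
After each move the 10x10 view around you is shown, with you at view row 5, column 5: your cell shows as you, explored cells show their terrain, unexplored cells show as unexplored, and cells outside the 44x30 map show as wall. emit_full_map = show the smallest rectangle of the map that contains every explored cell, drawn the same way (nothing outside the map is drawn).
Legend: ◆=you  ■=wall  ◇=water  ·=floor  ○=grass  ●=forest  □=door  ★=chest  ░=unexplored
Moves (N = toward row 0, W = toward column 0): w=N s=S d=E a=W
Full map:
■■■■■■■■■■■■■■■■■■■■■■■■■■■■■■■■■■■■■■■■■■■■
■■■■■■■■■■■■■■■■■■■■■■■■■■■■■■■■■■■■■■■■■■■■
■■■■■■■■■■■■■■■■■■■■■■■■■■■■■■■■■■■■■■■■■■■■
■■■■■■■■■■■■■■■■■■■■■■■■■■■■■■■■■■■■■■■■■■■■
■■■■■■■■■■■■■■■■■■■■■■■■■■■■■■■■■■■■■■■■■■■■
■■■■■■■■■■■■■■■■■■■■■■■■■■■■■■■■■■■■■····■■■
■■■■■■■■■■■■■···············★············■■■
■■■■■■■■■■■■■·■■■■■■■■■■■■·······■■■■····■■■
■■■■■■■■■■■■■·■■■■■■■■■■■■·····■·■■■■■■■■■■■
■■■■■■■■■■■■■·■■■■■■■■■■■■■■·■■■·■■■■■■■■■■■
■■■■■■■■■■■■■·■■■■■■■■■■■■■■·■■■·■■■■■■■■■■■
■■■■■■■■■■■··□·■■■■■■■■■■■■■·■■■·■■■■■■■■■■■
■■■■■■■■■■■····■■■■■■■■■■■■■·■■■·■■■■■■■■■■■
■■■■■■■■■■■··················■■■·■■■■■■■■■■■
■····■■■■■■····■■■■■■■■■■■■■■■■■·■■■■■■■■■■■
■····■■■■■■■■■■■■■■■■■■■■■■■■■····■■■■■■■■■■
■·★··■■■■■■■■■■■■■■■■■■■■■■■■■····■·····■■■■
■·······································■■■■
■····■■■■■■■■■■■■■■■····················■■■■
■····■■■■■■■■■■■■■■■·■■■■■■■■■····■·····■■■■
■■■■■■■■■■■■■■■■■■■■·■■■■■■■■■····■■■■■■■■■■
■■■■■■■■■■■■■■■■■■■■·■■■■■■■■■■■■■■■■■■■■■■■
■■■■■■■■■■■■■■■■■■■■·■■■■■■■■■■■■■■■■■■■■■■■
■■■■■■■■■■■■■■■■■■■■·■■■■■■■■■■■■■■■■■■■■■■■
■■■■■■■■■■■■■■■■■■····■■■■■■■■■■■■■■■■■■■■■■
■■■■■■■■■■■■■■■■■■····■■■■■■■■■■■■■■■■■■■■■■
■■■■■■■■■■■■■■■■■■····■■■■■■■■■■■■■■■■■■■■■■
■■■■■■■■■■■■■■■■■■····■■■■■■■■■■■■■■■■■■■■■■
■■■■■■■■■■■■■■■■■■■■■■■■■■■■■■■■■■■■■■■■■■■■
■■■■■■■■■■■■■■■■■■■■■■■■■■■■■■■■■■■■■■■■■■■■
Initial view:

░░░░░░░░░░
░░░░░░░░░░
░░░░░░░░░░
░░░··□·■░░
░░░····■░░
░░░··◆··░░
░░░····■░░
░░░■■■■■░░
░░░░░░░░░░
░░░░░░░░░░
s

░░░░░░░░░░
░░░░░░░░░░
░░░··□·■░░
░░░····■░░
░░░·····░░
░░░··◆·■░░
░░░■■■■■░░
░░░■■■■■░░
░░░░░░░░░░
░░░░░░░░░░

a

░░░░░░░░░░
░░░░░░░░░░
░░░░··□·■░
░░░■····■░
░░░■·····░
░░░■·◆··■░
░░░■■■■■■░
░░░■■■■■■░
░░░░░░░░░░
░░░░░░░░░░

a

░░░░░░░░░░
░░░░░░░░░░
░░░░░··□·■
░░░■■····■
░░░■■·····
░░░■■◆···■
░░░■■■■■■■
░░░■■■■■■■
░░░░░░░░░░
░░░░░░░░░░

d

░░░░░░░░░░
░░░░░░░░░░
░░░░··□·■░
░░■■····■░
░░■■·····░
░░■■·◆··■░
░░■■■■■■■░
░░■■■■■■■░
░░░░░░░░░░
░░░░░░░░░░

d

░░░░░░░░░░
░░░░░░░░░░
░░░··□·■░░
░■■····■░░
░■■·····░░
░■■··◆·■░░
░■■■■■■■░░
░■■■■■■■░░
░░░░░░░░░░
░░░░░░░░░░

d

░░░░░░░░░░
░░░░░░░░░░
░░··□·■░░░
■■····■■░░
■■······░░
■■···◆■■░░
■■■■■■■■░░
■■■■■■■■░░
░░░░░░░░░░
░░░░░░░░░░

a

░░░░░░░░░░
░░░░░░░░░░
░░░··□·■░░
░■■····■■░
░■■······░
░■■··◆·■■░
░■■■■■■■■░
░■■■■■■■■░
░░░░░░░░░░
░░░░░░░░░░

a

░░░░░░░░░░
░░░░░░░░░░
░░░░··□·■░
░░■■····■■
░░■■······
░░■■·◆··■■
░░■■■■■■■■
░░■■■■■■■■
░░░░░░░░░░
░░░░░░░░░░

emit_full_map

░░··□·■░
■■····■■
■■······
■■·◆··■■
■■■■■■■■
■■■■■■■■

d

░░░░░░░░░░
░░░░░░░░░░
░░░··□·■░░
░■■····■■░
░■■······░
░■■··◆·■■░
░■■■■■■■■░
░■■■■■■■■░
░░░░░░░░░░
░░░░░░░░░░

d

░░░░░░░░░░
░░░░░░░░░░
░░··□·■░░░
■■····■■░░
■■······░░
■■···◆■■░░
■■■■■■■■░░
■■■■■■■■░░
░░░░░░░░░░
░░░░░░░░░░


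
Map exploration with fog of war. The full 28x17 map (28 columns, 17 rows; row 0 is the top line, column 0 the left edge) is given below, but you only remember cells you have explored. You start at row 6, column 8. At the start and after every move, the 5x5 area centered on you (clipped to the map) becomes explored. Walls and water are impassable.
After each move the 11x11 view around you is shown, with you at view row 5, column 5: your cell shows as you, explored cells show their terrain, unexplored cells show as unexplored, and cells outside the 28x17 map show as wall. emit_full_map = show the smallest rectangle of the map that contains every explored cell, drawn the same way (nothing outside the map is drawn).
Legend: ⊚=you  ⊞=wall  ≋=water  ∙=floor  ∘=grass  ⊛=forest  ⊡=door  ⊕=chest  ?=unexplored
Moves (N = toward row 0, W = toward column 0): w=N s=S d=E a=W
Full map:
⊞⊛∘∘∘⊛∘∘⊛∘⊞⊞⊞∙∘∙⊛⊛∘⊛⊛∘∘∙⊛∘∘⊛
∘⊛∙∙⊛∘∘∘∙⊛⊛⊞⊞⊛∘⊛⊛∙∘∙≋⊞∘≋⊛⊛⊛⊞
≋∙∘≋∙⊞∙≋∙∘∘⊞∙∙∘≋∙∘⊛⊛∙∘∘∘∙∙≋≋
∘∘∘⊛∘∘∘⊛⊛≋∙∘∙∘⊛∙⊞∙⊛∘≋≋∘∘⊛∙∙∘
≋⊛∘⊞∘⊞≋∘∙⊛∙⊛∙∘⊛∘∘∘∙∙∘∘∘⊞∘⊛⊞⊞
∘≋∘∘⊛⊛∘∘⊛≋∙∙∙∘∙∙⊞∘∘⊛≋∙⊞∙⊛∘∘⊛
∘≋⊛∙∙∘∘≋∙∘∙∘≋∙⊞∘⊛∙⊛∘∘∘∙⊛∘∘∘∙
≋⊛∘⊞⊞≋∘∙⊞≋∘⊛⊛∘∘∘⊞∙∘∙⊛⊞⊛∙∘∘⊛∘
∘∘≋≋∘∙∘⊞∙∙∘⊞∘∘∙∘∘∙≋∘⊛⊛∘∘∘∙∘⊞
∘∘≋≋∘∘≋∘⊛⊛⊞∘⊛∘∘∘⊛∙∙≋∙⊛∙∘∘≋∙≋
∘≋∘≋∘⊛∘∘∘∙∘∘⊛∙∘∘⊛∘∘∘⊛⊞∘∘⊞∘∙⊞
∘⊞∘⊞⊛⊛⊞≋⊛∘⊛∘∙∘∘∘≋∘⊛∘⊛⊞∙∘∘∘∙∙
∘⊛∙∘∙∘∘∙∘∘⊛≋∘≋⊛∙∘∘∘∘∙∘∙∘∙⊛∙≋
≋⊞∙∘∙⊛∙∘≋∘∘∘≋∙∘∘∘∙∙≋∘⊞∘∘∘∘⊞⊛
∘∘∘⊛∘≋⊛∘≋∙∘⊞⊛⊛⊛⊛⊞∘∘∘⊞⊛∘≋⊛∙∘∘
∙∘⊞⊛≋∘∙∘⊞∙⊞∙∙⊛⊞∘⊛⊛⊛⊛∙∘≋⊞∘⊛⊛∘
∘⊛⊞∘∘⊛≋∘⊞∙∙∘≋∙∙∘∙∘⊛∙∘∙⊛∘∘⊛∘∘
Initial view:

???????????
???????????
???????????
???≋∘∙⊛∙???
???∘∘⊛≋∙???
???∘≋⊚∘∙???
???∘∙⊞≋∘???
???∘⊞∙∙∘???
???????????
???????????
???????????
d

???????????
???????????
???????????
??≋∘∙⊛∙⊛???
??∘∘⊛≋∙∙???
??∘≋∙⊚∙∘???
??∘∙⊞≋∘⊛???
??∘⊞∙∙∘⊞???
???????????
???????????
???????????

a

???????????
???????????
???????????
???≋∘∙⊛∙⊛??
???∘∘⊛≋∙∙??
???∘≋⊚∘∙∘??
???∘∙⊞≋∘⊛??
???∘⊞∙∙∘⊞??
???????????
???????????
???????????

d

???????????
???????????
???????????
??≋∘∙⊛∙⊛???
??∘∘⊛≋∙∙???
??∘≋∙⊚∙∘???
??∘∙⊞≋∘⊛???
??∘⊞∙∙∘⊞???
???????????
???????????
???????????

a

???????????
???????????
???????????
???≋∘∙⊛∙⊛??
???∘∘⊛≋∙∙??
???∘≋⊚∘∙∘??
???∘∙⊞≋∘⊛??
???∘⊞∙∙∘⊞??
???????????
???????????
???????????

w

???????????
???????????
???????????
???∘⊛⊛≋∙???
???≋∘∙⊛∙⊛??
???∘∘⊚≋∙∙??
???∘≋∙∘∙∘??
???∘∙⊞≋∘⊛??
???∘⊞∙∙∘⊞??
???????????
???????????

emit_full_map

∘⊛⊛≋∙?
≋∘∙⊛∙⊛
∘∘⊚≋∙∙
∘≋∙∘∙∘
∘∙⊞≋∘⊛
∘⊞∙∙∘⊞

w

⊞⊞⊞⊞⊞⊞⊞⊞⊞⊞⊞
???????????
???????????
???∙≋∙∘∘???
???∘⊛⊛≋∙???
???≋∘⊚⊛∙⊛??
???∘∘⊛≋∙∙??
???∘≋∙∘∙∘??
???∘∙⊞≋∘⊛??
???∘⊞∙∙∘⊞??
???????????

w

⊞⊞⊞⊞⊞⊞⊞⊞⊞⊞⊞
⊞⊞⊞⊞⊞⊞⊞⊞⊞⊞⊞
???????????
???∘∘∙⊛⊛???
???∙≋∙∘∘???
???∘⊛⊚≋∙???
???≋∘∙⊛∙⊛??
???∘∘⊛≋∙∙??
???∘≋∙∘∙∘??
???∘∙⊞≋∘⊛??
???∘⊞∙∙∘⊞??

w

⊞⊞⊞⊞⊞⊞⊞⊞⊞⊞⊞
⊞⊞⊞⊞⊞⊞⊞⊞⊞⊞⊞
⊞⊞⊞⊞⊞⊞⊞⊞⊞⊞⊞
???∘∘⊛∘⊞???
???∘∘∙⊛⊛???
???∙≋⊚∘∘???
???∘⊛⊛≋∙???
???≋∘∙⊛∙⊛??
???∘∘⊛≋∙∙??
???∘≋∙∘∙∘??
???∘∙⊞≋∘⊛??

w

⊞⊞⊞⊞⊞⊞⊞⊞⊞⊞⊞
⊞⊞⊞⊞⊞⊞⊞⊞⊞⊞⊞
⊞⊞⊞⊞⊞⊞⊞⊞⊞⊞⊞
⊞⊞⊞⊞⊞⊞⊞⊞⊞⊞⊞
???∘∘⊛∘⊞???
???∘∘⊚⊛⊛???
???∙≋∙∘∘???
???∘⊛⊛≋∙???
???≋∘∙⊛∙⊛??
???∘∘⊛≋∙∙??
???∘≋∙∘∙∘??

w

⊞⊞⊞⊞⊞⊞⊞⊞⊞⊞⊞
⊞⊞⊞⊞⊞⊞⊞⊞⊞⊞⊞
⊞⊞⊞⊞⊞⊞⊞⊞⊞⊞⊞
⊞⊞⊞⊞⊞⊞⊞⊞⊞⊞⊞
⊞⊞⊞⊞⊞⊞⊞⊞⊞⊞⊞
???∘∘⊚∘⊞???
???∘∘∙⊛⊛???
???∙≋∙∘∘???
???∘⊛⊛≋∙???
???≋∘∙⊛∙⊛??
???∘∘⊛≋∙∙??

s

⊞⊞⊞⊞⊞⊞⊞⊞⊞⊞⊞
⊞⊞⊞⊞⊞⊞⊞⊞⊞⊞⊞
⊞⊞⊞⊞⊞⊞⊞⊞⊞⊞⊞
⊞⊞⊞⊞⊞⊞⊞⊞⊞⊞⊞
???∘∘⊛∘⊞???
???∘∘⊚⊛⊛???
???∙≋∙∘∘???
???∘⊛⊛≋∙???
???≋∘∙⊛∙⊛??
???∘∘⊛≋∙∙??
???∘≋∙∘∙∘??

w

⊞⊞⊞⊞⊞⊞⊞⊞⊞⊞⊞
⊞⊞⊞⊞⊞⊞⊞⊞⊞⊞⊞
⊞⊞⊞⊞⊞⊞⊞⊞⊞⊞⊞
⊞⊞⊞⊞⊞⊞⊞⊞⊞⊞⊞
⊞⊞⊞⊞⊞⊞⊞⊞⊞⊞⊞
???∘∘⊚∘⊞???
???∘∘∙⊛⊛???
???∙≋∙∘∘???
???∘⊛⊛≋∙???
???≋∘∙⊛∙⊛??
???∘∘⊛≋∙∙??

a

⊞⊞⊞⊞⊞⊞⊞⊞⊞⊞⊞
⊞⊞⊞⊞⊞⊞⊞⊞⊞⊞⊞
⊞⊞⊞⊞⊞⊞⊞⊞⊞⊞⊞
⊞⊞⊞⊞⊞⊞⊞⊞⊞⊞⊞
⊞⊞⊞⊞⊞⊞⊞⊞⊞⊞⊞
???⊛∘⊚⊛∘⊞??
???∘∘∘∙⊛⊛??
???⊞∙≋∙∘∘??
????∘⊛⊛≋∙??
????≋∘∙⊛∙⊛?
????∘∘⊛≋∙∙?

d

⊞⊞⊞⊞⊞⊞⊞⊞⊞⊞⊞
⊞⊞⊞⊞⊞⊞⊞⊞⊞⊞⊞
⊞⊞⊞⊞⊞⊞⊞⊞⊞⊞⊞
⊞⊞⊞⊞⊞⊞⊞⊞⊞⊞⊞
⊞⊞⊞⊞⊞⊞⊞⊞⊞⊞⊞
??⊛∘∘⊚∘⊞???
??∘∘∘∙⊛⊛???
??⊞∙≋∙∘∘???
???∘⊛⊛≋∙???
???≋∘∙⊛∙⊛??
???∘∘⊛≋∙∙??

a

⊞⊞⊞⊞⊞⊞⊞⊞⊞⊞⊞
⊞⊞⊞⊞⊞⊞⊞⊞⊞⊞⊞
⊞⊞⊞⊞⊞⊞⊞⊞⊞⊞⊞
⊞⊞⊞⊞⊞⊞⊞⊞⊞⊞⊞
⊞⊞⊞⊞⊞⊞⊞⊞⊞⊞⊞
???⊛∘⊚⊛∘⊞??
???∘∘∘∙⊛⊛??
???⊞∙≋∙∘∘??
????∘⊛⊛≋∙??
????≋∘∙⊛∙⊛?
????∘∘⊛≋∙∙?

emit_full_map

⊛∘⊚⊛∘⊞?
∘∘∘∙⊛⊛?
⊞∙≋∙∘∘?
?∘⊛⊛≋∙?
?≋∘∙⊛∙⊛
?∘∘⊛≋∙∙
?∘≋∙∘∙∘
?∘∙⊞≋∘⊛
?∘⊞∙∙∘⊞

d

⊞⊞⊞⊞⊞⊞⊞⊞⊞⊞⊞
⊞⊞⊞⊞⊞⊞⊞⊞⊞⊞⊞
⊞⊞⊞⊞⊞⊞⊞⊞⊞⊞⊞
⊞⊞⊞⊞⊞⊞⊞⊞⊞⊞⊞
⊞⊞⊞⊞⊞⊞⊞⊞⊞⊞⊞
??⊛∘∘⊚∘⊞???
??∘∘∘∙⊛⊛???
??⊞∙≋∙∘∘???
???∘⊛⊛≋∙???
???≋∘∙⊛∙⊛??
???∘∘⊛≋∙∙??

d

⊞⊞⊞⊞⊞⊞⊞⊞⊞⊞⊞
⊞⊞⊞⊞⊞⊞⊞⊞⊞⊞⊞
⊞⊞⊞⊞⊞⊞⊞⊞⊞⊞⊞
⊞⊞⊞⊞⊞⊞⊞⊞⊞⊞⊞
⊞⊞⊞⊞⊞⊞⊞⊞⊞⊞⊞
?⊛∘∘⊛⊚⊞⊞???
?∘∘∘∙⊛⊛⊞???
?⊞∙≋∙∘∘⊞???
??∘⊛⊛≋∙????
??≋∘∙⊛∙⊛???
??∘∘⊛≋∙∙???

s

⊞⊞⊞⊞⊞⊞⊞⊞⊞⊞⊞
⊞⊞⊞⊞⊞⊞⊞⊞⊞⊞⊞
⊞⊞⊞⊞⊞⊞⊞⊞⊞⊞⊞
⊞⊞⊞⊞⊞⊞⊞⊞⊞⊞⊞
?⊛∘∘⊛∘⊞⊞???
?∘∘∘∙⊚⊛⊞???
?⊞∙≋∙∘∘⊞???
??∘⊛⊛≋∙∘???
??≋∘∙⊛∙⊛???
??∘∘⊛≋∙∙???
??∘≋∙∘∙∘???

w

⊞⊞⊞⊞⊞⊞⊞⊞⊞⊞⊞
⊞⊞⊞⊞⊞⊞⊞⊞⊞⊞⊞
⊞⊞⊞⊞⊞⊞⊞⊞⊞⊞⊞
⊞⊞⊞⊞⊞⊞⊞⊞⊞⊞⊞
⊞⊞⊞⊞⊞⊞⊞⊞⊞⊞⊞
?⊛∘∘⊛⊚⊞⊞???
?∘∘∘∙⊛⊛⊞???
?⊞∙≋∙∘∘⊞???
??∘⊛⊛≋∙∘???
??≋∘∙⊛∙⊛???
??∘∘⊛≋∙∙???

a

⊞⊞⊞⊞⊞⊞⊞⊞⊞⊞⊞
⊞⊞⊞⊞⊞⊞⊞⊞⊞⊞⊞
⊞⊞⊞⊞⊞⊞⊞⊞⊞⊞⊞
⊞⊞⊞⊞⊞⊞⊞⊞⊞⊞⊞
⊞⊞⊞⊞⊞⊞⊞⊞⊞⊞⊞
??⊛∘∘⊚∘⊞⊞??
??∘∘∘∙⊛⊛⊞??
??⊞∙≋∙∘∘⊞??
???∘⊛⊛≋∙∘??
???≋∘∙⊛∙⊛??
???∘∘⊛≋∙∙??

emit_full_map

⊛∘∘⊚∘⊞⊞
∘∘∘∙⊛⊛⊞
⊞∙≋∙∘∘⊞
?∘⊛⊛≋∙∘
?≋∘∙⊛∙⊛
?∘∘⊛≋∙∙
?∘≋∙∘∙∘
?∘∙⊞≋∘⊛
?∘⊞∙∙∘⊞


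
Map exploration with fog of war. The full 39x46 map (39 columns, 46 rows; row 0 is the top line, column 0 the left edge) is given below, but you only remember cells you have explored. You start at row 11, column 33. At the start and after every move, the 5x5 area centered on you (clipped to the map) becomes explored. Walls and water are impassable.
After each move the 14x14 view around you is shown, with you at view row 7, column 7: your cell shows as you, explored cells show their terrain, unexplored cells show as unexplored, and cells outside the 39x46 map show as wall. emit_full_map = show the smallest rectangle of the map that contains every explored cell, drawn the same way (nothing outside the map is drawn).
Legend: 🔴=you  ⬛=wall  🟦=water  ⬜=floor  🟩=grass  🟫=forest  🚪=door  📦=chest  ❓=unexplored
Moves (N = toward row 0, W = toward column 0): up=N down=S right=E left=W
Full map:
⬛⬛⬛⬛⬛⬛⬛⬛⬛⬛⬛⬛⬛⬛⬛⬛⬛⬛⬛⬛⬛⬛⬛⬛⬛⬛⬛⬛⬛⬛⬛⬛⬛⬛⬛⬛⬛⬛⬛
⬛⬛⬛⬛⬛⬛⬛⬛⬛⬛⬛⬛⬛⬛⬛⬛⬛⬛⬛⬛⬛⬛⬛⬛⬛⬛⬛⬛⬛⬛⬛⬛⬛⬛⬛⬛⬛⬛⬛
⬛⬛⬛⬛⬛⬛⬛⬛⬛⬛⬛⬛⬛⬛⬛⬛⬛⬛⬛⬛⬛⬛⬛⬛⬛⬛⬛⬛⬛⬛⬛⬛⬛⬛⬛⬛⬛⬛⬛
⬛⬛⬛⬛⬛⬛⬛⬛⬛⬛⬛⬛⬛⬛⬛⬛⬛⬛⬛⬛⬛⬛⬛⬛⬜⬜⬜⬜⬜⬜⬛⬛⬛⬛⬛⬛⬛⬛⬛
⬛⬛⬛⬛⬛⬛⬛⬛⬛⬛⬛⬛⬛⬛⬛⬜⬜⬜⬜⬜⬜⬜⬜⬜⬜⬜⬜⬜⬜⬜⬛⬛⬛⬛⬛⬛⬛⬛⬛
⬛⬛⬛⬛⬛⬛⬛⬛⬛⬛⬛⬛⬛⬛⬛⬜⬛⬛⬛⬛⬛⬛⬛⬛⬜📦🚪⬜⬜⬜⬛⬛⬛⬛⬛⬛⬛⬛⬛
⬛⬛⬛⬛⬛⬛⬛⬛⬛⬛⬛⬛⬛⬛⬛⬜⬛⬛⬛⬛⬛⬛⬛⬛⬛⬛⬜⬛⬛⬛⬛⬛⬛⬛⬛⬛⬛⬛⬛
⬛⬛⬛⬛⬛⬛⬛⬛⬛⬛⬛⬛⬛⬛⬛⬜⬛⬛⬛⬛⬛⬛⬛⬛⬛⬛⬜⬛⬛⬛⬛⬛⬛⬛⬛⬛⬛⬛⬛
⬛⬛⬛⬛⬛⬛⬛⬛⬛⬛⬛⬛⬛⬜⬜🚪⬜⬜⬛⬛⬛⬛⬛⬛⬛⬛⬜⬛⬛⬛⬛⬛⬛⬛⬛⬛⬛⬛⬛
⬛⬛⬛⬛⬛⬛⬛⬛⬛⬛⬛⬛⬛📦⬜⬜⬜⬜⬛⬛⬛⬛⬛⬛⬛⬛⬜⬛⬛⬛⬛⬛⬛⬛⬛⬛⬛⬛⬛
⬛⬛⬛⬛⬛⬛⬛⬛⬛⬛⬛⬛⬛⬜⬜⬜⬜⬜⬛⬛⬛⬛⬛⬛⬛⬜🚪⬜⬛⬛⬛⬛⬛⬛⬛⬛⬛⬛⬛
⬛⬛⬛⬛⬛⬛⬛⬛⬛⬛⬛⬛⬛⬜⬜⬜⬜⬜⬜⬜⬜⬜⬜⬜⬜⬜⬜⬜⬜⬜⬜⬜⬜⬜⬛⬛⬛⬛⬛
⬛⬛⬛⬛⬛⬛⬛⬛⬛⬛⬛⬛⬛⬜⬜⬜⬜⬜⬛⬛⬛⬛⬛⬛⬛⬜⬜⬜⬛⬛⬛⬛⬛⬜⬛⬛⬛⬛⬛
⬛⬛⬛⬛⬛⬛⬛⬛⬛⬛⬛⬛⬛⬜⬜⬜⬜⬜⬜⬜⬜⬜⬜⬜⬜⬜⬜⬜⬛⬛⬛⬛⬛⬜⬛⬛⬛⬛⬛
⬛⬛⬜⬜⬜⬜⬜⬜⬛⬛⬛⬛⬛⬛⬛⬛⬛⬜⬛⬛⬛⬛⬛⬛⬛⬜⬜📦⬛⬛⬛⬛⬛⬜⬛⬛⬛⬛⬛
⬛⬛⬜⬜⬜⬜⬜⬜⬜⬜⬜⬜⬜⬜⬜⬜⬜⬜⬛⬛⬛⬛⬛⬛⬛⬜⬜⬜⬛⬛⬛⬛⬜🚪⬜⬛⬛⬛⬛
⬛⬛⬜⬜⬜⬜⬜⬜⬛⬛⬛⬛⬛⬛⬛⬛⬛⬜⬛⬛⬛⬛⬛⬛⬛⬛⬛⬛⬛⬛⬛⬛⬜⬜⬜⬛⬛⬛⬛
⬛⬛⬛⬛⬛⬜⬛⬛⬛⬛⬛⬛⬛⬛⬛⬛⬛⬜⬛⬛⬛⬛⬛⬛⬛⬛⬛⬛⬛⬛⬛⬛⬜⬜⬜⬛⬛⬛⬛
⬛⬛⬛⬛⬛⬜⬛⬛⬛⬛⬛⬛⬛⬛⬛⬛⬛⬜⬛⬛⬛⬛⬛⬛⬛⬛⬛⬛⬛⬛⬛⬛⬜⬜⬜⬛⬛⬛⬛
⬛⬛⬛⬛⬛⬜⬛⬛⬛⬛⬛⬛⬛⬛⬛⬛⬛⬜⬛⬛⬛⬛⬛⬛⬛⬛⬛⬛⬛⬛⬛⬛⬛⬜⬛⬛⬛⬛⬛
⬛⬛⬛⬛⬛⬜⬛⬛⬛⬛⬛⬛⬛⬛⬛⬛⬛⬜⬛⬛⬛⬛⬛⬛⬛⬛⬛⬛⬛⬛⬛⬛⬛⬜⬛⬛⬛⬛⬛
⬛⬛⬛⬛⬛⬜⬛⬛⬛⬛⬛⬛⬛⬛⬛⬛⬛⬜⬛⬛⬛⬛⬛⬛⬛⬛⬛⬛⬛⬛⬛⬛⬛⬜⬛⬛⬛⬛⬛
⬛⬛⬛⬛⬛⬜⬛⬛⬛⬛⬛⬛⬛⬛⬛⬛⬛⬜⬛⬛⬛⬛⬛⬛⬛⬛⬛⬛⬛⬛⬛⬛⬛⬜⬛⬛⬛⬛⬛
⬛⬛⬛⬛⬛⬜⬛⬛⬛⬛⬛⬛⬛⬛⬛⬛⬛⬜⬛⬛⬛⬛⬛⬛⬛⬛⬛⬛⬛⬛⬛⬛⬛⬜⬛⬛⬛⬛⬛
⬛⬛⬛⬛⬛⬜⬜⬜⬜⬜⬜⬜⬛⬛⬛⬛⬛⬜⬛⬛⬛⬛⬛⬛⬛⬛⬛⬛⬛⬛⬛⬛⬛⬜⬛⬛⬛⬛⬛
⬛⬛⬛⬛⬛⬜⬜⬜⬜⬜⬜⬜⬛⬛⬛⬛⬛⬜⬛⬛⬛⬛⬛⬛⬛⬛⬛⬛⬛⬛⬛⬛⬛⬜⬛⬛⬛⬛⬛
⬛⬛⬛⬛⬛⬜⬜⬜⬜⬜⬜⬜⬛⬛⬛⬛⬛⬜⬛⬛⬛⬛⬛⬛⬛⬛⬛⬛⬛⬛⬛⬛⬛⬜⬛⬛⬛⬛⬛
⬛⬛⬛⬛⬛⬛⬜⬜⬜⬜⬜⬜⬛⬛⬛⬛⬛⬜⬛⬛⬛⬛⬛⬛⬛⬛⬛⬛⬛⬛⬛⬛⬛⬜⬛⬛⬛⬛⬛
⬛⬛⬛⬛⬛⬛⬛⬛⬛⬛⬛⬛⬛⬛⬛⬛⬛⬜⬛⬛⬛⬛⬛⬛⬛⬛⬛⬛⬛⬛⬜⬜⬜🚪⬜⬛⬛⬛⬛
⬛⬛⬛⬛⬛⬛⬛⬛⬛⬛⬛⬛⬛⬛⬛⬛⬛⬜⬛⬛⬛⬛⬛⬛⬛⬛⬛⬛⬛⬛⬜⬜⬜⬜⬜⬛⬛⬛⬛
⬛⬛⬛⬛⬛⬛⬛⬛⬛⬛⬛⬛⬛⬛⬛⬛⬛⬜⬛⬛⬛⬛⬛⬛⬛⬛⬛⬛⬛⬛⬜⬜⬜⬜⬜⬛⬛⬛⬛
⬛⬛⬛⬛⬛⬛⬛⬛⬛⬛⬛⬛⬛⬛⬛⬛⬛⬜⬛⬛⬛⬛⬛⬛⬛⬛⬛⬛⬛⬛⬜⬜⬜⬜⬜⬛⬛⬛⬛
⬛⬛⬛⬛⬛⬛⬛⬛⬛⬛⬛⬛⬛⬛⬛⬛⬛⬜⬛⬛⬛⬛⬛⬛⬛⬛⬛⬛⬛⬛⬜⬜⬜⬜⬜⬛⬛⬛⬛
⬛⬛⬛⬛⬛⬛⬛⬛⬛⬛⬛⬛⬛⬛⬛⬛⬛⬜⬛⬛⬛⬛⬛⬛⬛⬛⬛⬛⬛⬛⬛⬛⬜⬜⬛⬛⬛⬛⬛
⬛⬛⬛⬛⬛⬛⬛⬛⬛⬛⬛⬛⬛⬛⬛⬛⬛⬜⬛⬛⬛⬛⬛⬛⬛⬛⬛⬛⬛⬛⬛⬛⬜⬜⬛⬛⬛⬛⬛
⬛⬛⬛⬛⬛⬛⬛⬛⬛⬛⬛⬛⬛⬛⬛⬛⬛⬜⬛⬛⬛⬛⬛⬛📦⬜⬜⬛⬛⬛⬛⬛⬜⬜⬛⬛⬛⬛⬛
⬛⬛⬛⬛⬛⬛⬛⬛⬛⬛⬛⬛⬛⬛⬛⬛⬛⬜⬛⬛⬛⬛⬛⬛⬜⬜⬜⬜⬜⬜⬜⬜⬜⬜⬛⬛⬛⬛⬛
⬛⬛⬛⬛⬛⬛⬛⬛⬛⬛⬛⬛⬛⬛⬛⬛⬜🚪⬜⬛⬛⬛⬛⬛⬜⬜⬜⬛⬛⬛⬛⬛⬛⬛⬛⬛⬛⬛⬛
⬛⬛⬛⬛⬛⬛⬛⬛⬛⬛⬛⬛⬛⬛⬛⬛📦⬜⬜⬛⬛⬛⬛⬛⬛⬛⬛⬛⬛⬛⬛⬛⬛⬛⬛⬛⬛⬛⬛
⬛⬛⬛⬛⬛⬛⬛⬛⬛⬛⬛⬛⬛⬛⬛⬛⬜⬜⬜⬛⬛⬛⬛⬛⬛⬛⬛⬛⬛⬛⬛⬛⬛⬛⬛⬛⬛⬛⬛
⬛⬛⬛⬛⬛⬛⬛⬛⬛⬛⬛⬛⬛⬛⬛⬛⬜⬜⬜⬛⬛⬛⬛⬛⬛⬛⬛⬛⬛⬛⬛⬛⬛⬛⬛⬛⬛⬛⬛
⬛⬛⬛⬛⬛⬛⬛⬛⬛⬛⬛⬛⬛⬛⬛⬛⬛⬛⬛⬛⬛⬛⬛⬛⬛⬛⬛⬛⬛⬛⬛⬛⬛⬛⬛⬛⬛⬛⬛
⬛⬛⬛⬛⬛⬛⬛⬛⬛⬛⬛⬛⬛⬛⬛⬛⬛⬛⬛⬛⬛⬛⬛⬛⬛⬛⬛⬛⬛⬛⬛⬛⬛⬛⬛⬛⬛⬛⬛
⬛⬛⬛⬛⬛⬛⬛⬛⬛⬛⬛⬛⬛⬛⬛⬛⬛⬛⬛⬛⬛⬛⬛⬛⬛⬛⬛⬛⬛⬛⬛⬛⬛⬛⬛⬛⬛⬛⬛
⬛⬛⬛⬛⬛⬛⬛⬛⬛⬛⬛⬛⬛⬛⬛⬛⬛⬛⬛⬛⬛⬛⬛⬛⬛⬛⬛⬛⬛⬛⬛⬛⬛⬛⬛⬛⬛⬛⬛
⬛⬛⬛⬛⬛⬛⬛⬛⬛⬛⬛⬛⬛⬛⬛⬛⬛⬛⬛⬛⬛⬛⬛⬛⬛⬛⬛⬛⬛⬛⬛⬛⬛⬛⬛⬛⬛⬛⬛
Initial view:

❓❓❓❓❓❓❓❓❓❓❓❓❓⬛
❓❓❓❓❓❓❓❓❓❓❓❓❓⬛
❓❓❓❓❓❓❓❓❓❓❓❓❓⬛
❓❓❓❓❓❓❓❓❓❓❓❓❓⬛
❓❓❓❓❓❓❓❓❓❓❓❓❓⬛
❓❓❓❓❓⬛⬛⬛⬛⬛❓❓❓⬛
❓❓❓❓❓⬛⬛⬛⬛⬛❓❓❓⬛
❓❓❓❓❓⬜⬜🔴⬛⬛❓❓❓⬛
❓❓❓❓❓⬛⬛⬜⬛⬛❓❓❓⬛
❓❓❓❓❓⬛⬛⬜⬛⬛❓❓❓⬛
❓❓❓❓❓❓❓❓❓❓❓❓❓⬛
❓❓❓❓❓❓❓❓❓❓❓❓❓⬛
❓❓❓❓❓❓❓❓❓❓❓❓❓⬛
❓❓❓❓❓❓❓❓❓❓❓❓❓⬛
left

❓❓❓❓❓❓❓❓❓❓❓❓❓❓
❓❓❓❓❓❓❓❓❓❓❓❓❓❓
❓❓❓❓❓❓❓❓❓❓❓❓❓❓
❓❓❓❓❓❓❓❓❓❓❓❓❓❓
❓❓❓❓❓❓❓❓❓❓❓❓❓❓
❓❓❓❓❓⬛⬛⬛⬛⬛⬛❓❓❓
❓❓❓❓❓⬛⬛⬛⬛⬛⬛❓❓❓
❓❓❓❓❓⬜⬜🔴⬜⬛⬛❓❓❓
❓❓❓❓❓⬛⬛⬛⬜⬛⬛❓❓❓
❓❓❓❓❓⬛⬛⬛⬜⬛⬛❓❓❓
❓❓❓❓❓❓❓❓❓❓❓❓❓❓
❓❓❓❓❓❓❓❓❓❓❓❓❓❓
❓❓❓❓❓❓❓❓❓❓❓❓❓❓
❓❓❓❓❓❓❓❓❓❓❓❓❓❓

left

❓❓❓❓❓❓❓❓❓❓❓❓❓❓
❓❓❓❓❓❓❓❓❓❓❓❓❓❓
❓❓❓❓❓❓❓❓❓❓❓❓❓❓
❓❓❓❓❓❓❓❓❓❓❓❓❓❓
❓❓❓❓❓❓❓❓❓❓❓❓❓❓
❓❓❓❓❓⬛⬛⬛⬛⬛⬛⬛❓❓
❓❓❓❓❓⬛⬛⬛⬛⬛⬛⬛❓❓
❓❓❓❓❓⬜⬜🔴⬜⬜⬛⬛❓❓
❓❓❓❓❓⬛⬛⬛⬛⬜⬛⬛❓❓
❓❓❓❓❓⬛⬛⬛⬛⬜⬛⬛❓❓
❓❓❓❓❓❓❓❓❓❓❓❓❓❓
❓❓❓❓❓❓❓❓❓❓❓❓❓❓
❓❓❓❓❓❓❓❓❓❓❓❓❓❓
❓❓❓❓❓❓❓❓❓❓❓❓❓❓

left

❓❓❓❓❓❓❓❓❓❓❓❓❓❓
❓❓❓❓❓❓❓❓❓❓❓❓❓❓
❓❓❓❓❓❓❓❓❓❓❓❓❓❓
❓❓❓❓❓❓❓❓❓❓❓❓❓❓
❓❓❓❓❓❓❓❓❓❓❓❓❓❓
❓❓❓❓❓⬛⬛⬛⬛⬛⬛⬛⬛❓
❓❓❓❓❓⬛⬛⬛⬛⬛⬛⬛⬛❓
❓❓❓❓❓⬜⬜🔴⬜⬜⬜⬛⬛❓
❓❓❓❓❓⬛⬛⬛⬛⬛⬜⬛⬛❓
❓❓❓❓❓⬛⬛⬛⬛⬛⬜⬛⬛❓
❓❓❓❓❓❓❓❓❓❓❓❓❓❓
❓❓❓❓❓❓❓❓❓❓❓❓❓❓
❓❓❓❓❓❓❓❓❓❓❓❓❓❓
❓❓❓❓❓❓❓❓❓❓❓❓❓❓

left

❓❓❓❓❓❓❓❓❓❓❓❓❓❓
❓❓❓❓❓❓❓❓❓❓❓❓❓❓
❓❓❓❓❓❓❓❓❓❓❓❓❓❓
❓❓❓❓❓❓❓❓❓❓❓❓❓❓
❓❓❓❓❓❓❓❓❓❓❓❓❓❓
❓❓❓❓❓⬛⬛⬛⬛⬛⬛⬛⬛⬛
❓❓❓❓❓⬜⬛⬛⬛⬛⬛⬛⬛⬛
❓❓❓❓❓⬜⬜🔴⬜⬜⬜⬜⬛⬛
❓❓❓❓❓⬜⬛⬛⬛⬛⬛⬜⬛⬛
❓❓❓❓❓⬜⬛⬛⬛⬛⬛⬜⬛⬛
❓❓❓❓❓❓❓❓❓❓❓❓❓❓
❓❓❓❓❓❓❓❓❓❓❓❓❓❓
❓❓❓❓❓❓❓❓❓❓❓❓❓❓
❓❓❓❓❓❓❓❓❓❓❓❓❓❓

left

❓❓❓❓❓❓❓❓❓❓❓❓❓❓
❓❓❓❓❓❓❓❓❓❓❓❓❓❓
❓❓❓❓❓❓❓❓❓❓❓❓❓❓
❓❓❓❓❓❓❓❓❓❓❓❓❓❓
❓❓❓❓❓❓❓❓❓❓❓❓❓❓
❓❓❓❓❓⬜⬛⬛⬛⬛⬛⬛⬛⬛
❓❓❓❓❓🚪⬜⬛⬛⬛⬛⬛⬛⬛
❓❓❓❓❓⬜⬜🔴⬜⬜⬜⬜⬜⬛
❓❓❓❓❓⬜⬜⬛⬛⬛⬛⬛⬜⬛
❓❓❓❓❓⬜⬜⬛⬛⬛⬛⬛⬜⬛
❓❓❓❓❓❓❓❓❓❓❓❓❓❓
❓❓❓❓❓❓❓❓❓❓❓❓❓❓
❓❓❓❓❓❓❓❓❓❓❓❓❓❓
❓❓❓❓❓❓❓❓❓❓❓❓❓❓

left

❓❓❓❓❓❓❓❓❓❓❓❓❓❓
❓❓❓❓❓❓❓❓❓❓❓❓❓❓
❓❓❓❓❓❓❓❓❓❓❓❓❓❓
❓❓❓❓❓❓❓❓❓❓❓❓❓❓
❓❓❓❓❓❓❓❓❓❓❓❓❓❓
❓❓❓❓❓⬛⬜⬛⬛⬛⬛⬛⬛⬛
❓❓❓❓❓⬜🚪⬜⬛⬛⬛⬛⬛⬛
❓❓❓❓❓⬜⬜🔴⬜⬜⬜⬜⬜⬜
❓❓❓❓❓⬜⬜⬜⬛⬛⬛⬛⬛⬜
❓❓❓❓❓⬜⬜⬜⬛⬛⬛⬛⬛⬜
❓❓❓❓❓❓❓❓❓❓❓❓❓❓
❓❓❓❓❓❓❓❓❓❓❓❓❓❓
❓❓❓❓❓❓❓❓❓❓❓❓❓❓
❓❓❓❓❓❓❓❓❓❓❓❓❓❓

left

❓❓❓❓❓❓❓❓❓❓❓❓❓❓
❓❓❓❓❓❓❓❓❓❓❓❓❓❓
❓❓❓❓❓❓❓❓❓❓❓❓❓❓
❓❓❓❓❓❓❓❓❓❓❓❓❓❓
❓❓❓❓❓❓❓❓❓❓❓❓❓❓
❓❓❓❓❓⬛⬛⬜⬛⬛⬛⬛⬛⬛
❓❓❓❓❓⬛⬜🚪⬜⬛⬛⬛⬛⬛
❓❓❓❓❓⬜⬜🔴⬜⬜⬜⬜⬜⬜
❓❓❓❓❓⬛⬜⬜⬜⬛⬛⬛⬛⬛
❓❓❓❓❓⬜⬜⬜⬜⬛⬛⬛⬛⬛
❓❓❓❓❓❓❓❓❓❓❓❓❓❓
❓❓❓❓❓❓❓❓❓❓❓❓❓❓
❓❓❓❓❓❓❓❓❓❓❓❓❓❓
❓❓❓❓❓❓❓❓❓❓❓❓❓❓

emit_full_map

⬛⬛⬜⬛⬛⬛⬛⬛⬛⬛⬛⬛
⬛⬜🚪⬜⬛⬛⬛⬛⬛⬛⬛⬛
⬜⬜🔴⬜⬜⬜⬜⬜⬜⬜⬛⬛
⬛⬜⬜⬜⬛⬛⬛⬛⬛⬜⬛⬛
⬜⬜⬜⬜⬛⬛⬛⬛⬛⬜⬛⬛

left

❓❓❓❓❓❓❓❓❓❓❓❓❓❓
❓❓❓❓❓❓❓❓❓❓❓❓❓❓
❓❓❓❓❓❓❓❓❓❓❓❓❓❓
❓❓❓❓❓❓❓❓❓❓❓❓❓❓
❓❓❓❓❓❓❓❓❓❓❓❓❓❓
❓❓❓❓❓⬛⬛⬛⬜⬛⬛⬛⬛⬛
❓❓❓❓❓⬛⬛⬜🚪⬜⬛⬛⬛⬛
❓❓❓❓❓⬜⬜🔴⬜⬜⬜⬜⬜⬜
❓❓❓❓❓⬛⬛⬜⬜⬜⬛⬛⬛⬛
❓❓❓❓❓⬜⬜⬜⬜⬜⬛⬛⬛⬛
❓❓❓❓❓❓❓❓❓❓❓❓❓❓
❓❓❓❓❓❓❓❓❓❓❓❓❓❓
❓❓❓❓❓❓❓❓❓❓❓❓❓❓
❓❓❓❓❓❓❓❓❓❓❓❓❓❓

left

❓❓❓❓❓❓❓❓❓❓❓❓❓❓
❓❓❓❓❓❓❓❓❓❓❓❓❓❓
❓❓❓❓❓❓❓❓❓❓❓❓❓❓
❓❓❓❓❓❓❓❓❓❓❓❓❓❓
❓❓❓❓❓❓❓❓❓❓❓❓❓❓
❓❓❓❓❓⬛⬛⬛⬛⬜⬛⬛⬛⬛
❓❓❓❓❓⬛⬛⬛⬜🚪⬜⬛⬛⬛
❓❓❓❓❓⬜⬜🔴⬜⬜⬜⬜⬜⬜
❓❓❓❓❓⬛⬛⬛⬜⬜⬜⬛⬛⬛
❓❓❓❓❓⬜⬜⬜⬜⬜⬜⬛⬛⬛
❓❓❓❓❓❓❓❓❓❓❓❓❓❓
❓❓❓❓❓❓❓❓❓❓❓❓❓❓
❓❓❓❓❓❓❓❓❓❓❓❓❓❓
❓❓❓❓❓❓❓❓❓❓❓❓❓❓

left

❓❓❓❓❓❓❓❓❓❓❓❓❓❓
❓❓❓❓❓❓❓❓❓❓❓❓❓❓
❓❓❓❓❓❓❓❓❓❓❓❓❓❓
❓❓❓❓❓❓❓❓❓❓❓❓❓❓
❓❓❓❓❓❓❓❓❓❓❓❓❓❓
❓❓❓❓❓⬛⬛⬛⬛⬛⬜⬛⬛⬛
❓❓❓❓❓⬛⬛⬛⬛⬜🚪⬜⬛⬛
❓❓❓❓❓⬜⬜🔴⬜⬜⬜⬜⬜⬜
❓❓❓❓❓⬛⬛⬛⬛⬜⬜⬜⬛⬛
❓❓❓❓❓⬜⬜⬜⬜⬜⬜⬜⬛⬛
❓❓❓❓❓❓❓❓❓❓❓❓❓❓
❓❓❓❓❓❓❓❓❓❓❓❓❓❓
❓❓❓❓❓❓❓❓❓❓❓❓❓❓
❓❓❓❓❓❓❓❓❓❓❓❓❓❓

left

❓❓❓❓❓❓❓❓❓❓❓❓❓❓
❓❓❓❓❓❓❓❓❓❓❓❓❓❓
❓❓❓❓❓❓❓❓❓❓❓❓❓❓
❓❓❓❓❓❓❓❓❓❓❓❓❓❓
❓❓❓❓❓❓❓❓❓❓❓❓❓❓
❓❓❓❓❓⬛⬛⬛⬛⬛⬛⬜⬛⬛
❓❓❓❓❓⬛⬛⬛⬛⬛⬜🚪⬜⬛
❓❓❓❓❓⬜⬜🔴⬜⬜⬜⬜⬜⬜
❓❓❓❓❓⬛⬛⬛⬛⬛⬜⬜⬜⬛
❓❓❓❓❓⬜⬜⬜⬜⬜⬜⬜⬜⬛
❓❓❓❓❓❓❓❓❓❓❓❓❓❓
❓❓❓❓❓❓❓❓❓❓❓❓❓❓
❓❓❓❓❓❓❓❓❓❓❓❓❓❓
❓❓❓❓❓❓❓❓❓❓❓❓❓❓

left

❓❓❓❓❓❓❓❓❓❓❓❓❓❓
❓❓❓❓❓❓❓❓❓❓❓❓❓❓
❓❓❓❓❓❓❓❓❓❓❓❓❓❓
❓❓❓❓❓❓❓❓❓❓❓❓❓❓
❓❓❓❓❓❓❓❓❓❓❓❓❓❓
❓❓❓❓❓⬛⬛⬛⬛⬛⬛⬛⬜⬛
❓❓❓❓❓⬛⬛⬛⬛⬛⬛⬜🚪⬜
❓❓❓❓❓⬜⬜🔴⬜⬜⬜⬜⬜⬜
❓❓❓❓❓⬛⬛⬛⬛⬛⬛⬜⬜⬜
❓❓❓❓❓⬜⬜⬜⬜⬜⬜⬜⬜⬜
❓❓❓❓❓❓❓❓❓❓❓❓❓❓
❓❓❓❓❓❓❓❓❓❓❓❓❓❓
❓❓❓❓❓❓❓❓❓❓❓❓❓❓
❓❓❓❓❓❓❓❓❓❓❓❓❓❓

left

❓❓❓❓❓❓❓❓❓❓❓❓❓❓
❓❓❓❓❓❓❓❓❓❓❓❓❓❓
❓❓❓❓❓❓❓❓❓❓❓❓❓❓
❓❓❓❓❓❓❓❓❓❓❓❓❓❓
❓❓❓❓❓❓❓❓❓❓❓❓❓❓
❓❓❓❓❓⬛⬛⬛⬛⬛⬛⬛⬛⬜
❓❓❓❓❓⬛⬛⬛⬛⬛⬛⬛⬜🚪
❓❓❓❓❓⬜⬜🔴⬜⬜⬜⬜⬜⬜
❓❓❓❓❓⬛⬛⬛⬛⬛⬛⬛⬜⬜
❓❓❓❓❓⬜⬜⬜⬜⬜⬜⬜⬜⬜
❓❓❓❓❓❓❓❓❓❓❓❓❓❓
❓❓❓❓❓❓❓❓❓❓❓❓❓❓
❓❓❓❓❓❓❓❓❓❓❓❓❓❓
❓❓❓❓❓❓❓❓❓❓❓❓❓❓

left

❓❓❓❓❓❓❓❓❓❓❓❓❓❓
❓❓❓❓❓❓❓❓❓❓❓❓❓❓
❓❓❓❓❓❓❓❓❓❓❓❓❓❓
❓❓❓❓❓❓❓❓❓❓❓❓❓❓
❓❓❓❓❓❓❓❓❓❓❓❓❓❓
❓❓❓❓❓⬜⬛⬛⬛⬛⬛⬛⬛⬛
❓❓❓❓❓⬜⬛⬛⬛⬛⬛⬛⬛⬜
❓❓❓❓❓⬜⬜🔴⬜⬜⬜⬜⬜⬜
❓❓❓❓❓⬜⬛⬛⬛⬛⬛⬛⬛⬜
❓❓❓❓❓⬜⬜⬜⬜⬜⬜⬜⬜⬜
❓❓❓❓❓❓❓❓❓❓❓❓❓❓
❓❓❓❓❓❓❓❓❓❓❓❓❓❓
❓❓❓❓❓❓❓❓❓❓❓❓❓❓
❓❓❓❓❓❓❓❓❓❓❓❓❓❓

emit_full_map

⬜⬛⬛⬛⬛⬛⬛⬛⬛⬜⬛⬛⬛⬛⬛⬛⬛⬛⬛
⬜⬛⬛⬛⬛⬛⬛⬛⬜🚪⬜⬛⬛⬛⬛⬛⬛⬛⬛
⬜⬜🔴⬜⬜⬜⬜⬜⬜⬜⬜⬜⬜⬜⬜⬜⬜⬛⬛
⬜⬛⬛⬛⬛⬛⬛⬛⬜⬜⬜⬛⬛⬛⬛⬛⬜⬛⬛
⬜⬜⬜⬜⬜⬜⬜⬜⬜⬜⬜⬛⬛⬛⬛⬛⬜⬛⬛

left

❓❓❓❓❓❓❓❓❓❓❓❓❓❓
❓❓❓❓❓❓❓❓❓❓❓❓❓❓
❓❓❓❓❓❓❓❓❓❓❓❓❓❓
❓❓❓❓❓❓❓❓❓❓❓❓❓❓
❓❓❓❓❓❓❓❓❓❓❓❓❓❓
❓❓❓❓❓⬜⬜⬛⬛⬛⬛⬛⬛⬛
❓❓❓❓❓⬜⬜⬛⬛⬛⬛⬛⬛⬛
❓❓❓❓❓⬜⬜🔴⬜⬜⬜⬜⬜⬜
❓❓❓❓❓⬜⬜⬛⬛⬛⬛⬛⬛⬛
❓❓❓❓❓⬜⬜⬜⬜⬜⬜⬜⬜⬜
❓❓❓❓❓❓❓❓❓❓❓❓❓❓
❓❓❓❓❓❓❓❓❓❓❓❓❓❓
❓❓❓❓❓❓❓❓❓❓❓❓❓❓
❓❓❓❓❓❓❓❓❓❓❓❓❓❓

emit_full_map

⬜⬜⬛⬛⬛⬛⬛⬛⬛⬛⬜⬛⬛⬛⬛⬛⬛⬛⬛⬛
⬜⬜⬛⬛⬛⬛⬛⬛⬛⬜🚪⬜⬛⬛⬛⬛⬛⬛⬛⬛
⬜⬜🔴⬜⬜⬜⬜⬜⬜⬜⬜⬜⬜⬜⬜⬜⬜⬜⬛⬛
⬜⬜⬛⬛⬛⬛⬛⬛⬛⬜⬜⬜⬛⬛⬛⬛⬛⬜⬛⬛
⬜⬜⬜⬜⬜⬜⬜⬜⬜⬜⬜⬜⬛⬛⬛⬛⬛⬜⬛⬛


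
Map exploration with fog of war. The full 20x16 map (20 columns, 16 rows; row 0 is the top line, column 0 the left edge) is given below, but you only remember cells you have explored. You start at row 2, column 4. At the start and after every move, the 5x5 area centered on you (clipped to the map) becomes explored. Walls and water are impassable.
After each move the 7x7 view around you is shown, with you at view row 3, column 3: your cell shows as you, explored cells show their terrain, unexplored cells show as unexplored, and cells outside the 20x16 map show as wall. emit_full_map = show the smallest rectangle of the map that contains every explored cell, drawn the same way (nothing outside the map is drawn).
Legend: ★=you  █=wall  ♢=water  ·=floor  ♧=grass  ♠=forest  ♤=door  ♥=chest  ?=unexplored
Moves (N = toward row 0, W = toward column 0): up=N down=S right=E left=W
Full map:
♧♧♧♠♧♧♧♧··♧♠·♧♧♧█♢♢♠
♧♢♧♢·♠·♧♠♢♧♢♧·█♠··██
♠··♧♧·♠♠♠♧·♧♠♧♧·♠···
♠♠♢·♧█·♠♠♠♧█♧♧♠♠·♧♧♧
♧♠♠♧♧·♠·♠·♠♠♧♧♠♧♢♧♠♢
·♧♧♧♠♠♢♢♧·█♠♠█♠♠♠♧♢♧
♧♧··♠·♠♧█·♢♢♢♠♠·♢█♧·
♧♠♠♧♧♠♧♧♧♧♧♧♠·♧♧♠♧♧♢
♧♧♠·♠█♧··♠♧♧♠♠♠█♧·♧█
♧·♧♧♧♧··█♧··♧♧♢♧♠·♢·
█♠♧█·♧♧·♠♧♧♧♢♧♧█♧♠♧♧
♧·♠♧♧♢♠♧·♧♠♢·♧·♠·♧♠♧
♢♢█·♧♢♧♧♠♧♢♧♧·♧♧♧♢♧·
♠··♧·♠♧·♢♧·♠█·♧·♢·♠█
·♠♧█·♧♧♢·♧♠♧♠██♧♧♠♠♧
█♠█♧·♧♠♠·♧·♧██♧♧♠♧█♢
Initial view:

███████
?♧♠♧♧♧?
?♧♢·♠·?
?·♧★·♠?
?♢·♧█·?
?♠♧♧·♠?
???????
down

?♧♠♧♧♧?
?♧♢·♠·?
?·♧♧·♠?
?♢·★█·?
?♠♧♧·♠?
?♧♧♠♠♢?
???????

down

?♧♢·♠·?
?·♧♧·♠?
?♢·♧█·?
?♠♧★·♠?
?♧♧♠♠♢?
?··♠·♠?
???????

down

?·♧♧·♠?
?♢·♧█·?
?♠♧♧·♠?
?♧♧★♠♢?
?··♠·♠?
?♠♧♧♠♧?
???????

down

?♢·♧█·?
?♠♧♧·♠?
?♧♧♠♠♢?
?··★·♠?
?♠♧♧♠♧?
?♠·♠█♧?
???????

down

?♠♧♧·♠?
?♧♧♠♠♢?
?··♠·♠?
?♠♧★♠♧?
?♠·♠█♧?
?♧♧♧♧·?
???????

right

♠♧♧·♠??
♧♧♠♠♢♢?
··♠·♠♧?
♠♧♧★♧♧?
♠·♠█♧·?
♧♧♧♧··?
???????

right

♧♧·♠???
♧♠♠♢♢♧?
·♠·♠♧█?
♧♧♠★♧♧?
·♠█♧··?
♧♧♧··█?
???????

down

♧♠♠♢♢♧?
·♠·♠♧█?
♧♧♠♧♧♧?
·♠█★··?
♧♧♧··█?
?·♧♧·♠?
???????

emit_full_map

♧♠♧♧♧??
♧♢·♠·??
·♧♧·♠??
♢·♧█·??
♠♧♧·♠??
♧♧♠♠♢♢♧
··♠·♠♧█
♠♧♧♠♧♧♧
♠·♠█★··
♧♧♧♧··█
??·♧♧·♠

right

♠♠♢♢♧??
♠·♠♧█·?
♧♠♧♧♧♧?
♠█♧★·♠?
♧♧··█♧?
·♧♧·♠♧?
???????

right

♠♢♢♧???
·♠♧█·♢?
♠♧♧♧♧♧?
█♧·★♠♧?
♧··█♧·?
♧♧·♠♧♧?
???????

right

♢♢♧????
♠♧█·♢♢?
♧♧♧♧♧♧?
♧··★♧♧?
··█♧··?
♧·♠♧♧♧?
???????

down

♠♧█·♢♢?
♧♧♧♧♧♧?
♧··♠♧♧?
··█★··?
♧·♠♧♧♧?
?♧·♧♠♢?
???????

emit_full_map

♧♠♧♧♧?????
♧♢·♠·?????
·♧♧·♠?????
♢·♧█·?????
♠♧♧·♠?????
♧♧♠♠♢♢♧???
··♠·♠♧█·♢♢
♠♧♧♠♧♧♧♧♧♧
♠·♠█♧··♠♧♧
♧♧♧♧··█★··
??·♧♧·♠♧♧♧
?????♧·♧♠♢

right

♧█·♢♢??
♧♧♧♧♧♠?
··♠♧♧♠?
·█♧★·♧?
·♠♧♧♧♢?
♧·♧♠♢·?
???????

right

█·♢♢???
♧♧♧♧♠·?
·♠♧♧♠♠?
█♧·★♧♧?
♠♧♧♧♢♧?
·♧♠♢·♧?
???????

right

·♢♢????
♧♧♧♠·♧?
♠♧♧♠♠♠?
♧··★♧♢?
♧♧♧♢♧♧?
♧♠♢·♧·?
???????

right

♢♢?????
♧♧♠·♧♧?
♧♧♠♠♠█?
··♧★♢♧?
♧♧♢♧♧█?
♠♢·♧·♠?
???????

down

♧♧♠·♧♧?
♧♧♠♠♠█?
··♧♧♢♧?
♧♧♢★♧█?
♠♢·♧·♠?
?♧♧·♧♧?
???????

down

♧♧♠♠♠█?
··♧♧♢♧?
♧♧♢♧♧█?
♠♢·★·♠?
?♧♧·♧♧?
?♠█·♧·?
???????

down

··♧♧♢♧?
♧♧♢♧♧█?
♠♢·♧·♠?
?♧♧★♧♧?
?♠█·♧·?
?♧♠██♧?
???????

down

♧♧♢♧♧█?
♠♢·♧·♠?
?♧♧·♧♧?
?♠█★♧·?
?♧♠██♧?
?♧██♧♧?
███████

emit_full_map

♧♠♧♧♧?????????
♧♢·♠·?????????
·♧♧·♠?????????
♢·♧█·?????????
♠♧♧·♠?????????
♧♧♠♠♢♢♧???????
··♠·♠♧█·♢♢????
♠♧♧♠♧♧♧♧♧♧♠·♧♧
♠·♠█♧··♠♧♧♠♠♠█
♧♧♧♧··█♧··♧♧♢♧
??·♧♧·♠♧♧♧♢♧♧█
?????♧·♧♠♢·♧·♠
?????????♧♧·♧♧
?????????♠█★♧·
?????????♧♠██♧
?????????♧██♧♧

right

♧♢♧♧█??
♢·♧·♠·?
♧♧·♧♧♧?
♠█·★·♢?
♧♠██♧♧?
♧██♧♧♠?
███████

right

♢♧♧█???
·♧·♠·♧?
♧·♧♧♧♢?
█·♧★♢·?
♠██♧♧♠?
██♧♧♠♧?
███████

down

·♧·♠·♧?
♧·♧♧♧♢?
█·♧·♢·?
♠██★♧♠?
██♧♧♠♧?
███████
███████

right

♧·♠·♧??
·♧♧♧♢♧?
·♧·♢·♠?
██♧★♠♠?
█♧♧♠♧█?
███████
███████

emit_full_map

♧♠♧♧♧????????????
♧♢·♠·????????????
·♧♧·♠????????????
♢·♧█·????????????
♠♧♧·♠????????????
♧♧♠♠♢♢♧??????????
··♠·♠♧█·♢♢???????
♠♧♧♠♧♧♧♧♧♧♠·♧♧???
♠·♠█♧··♠♧♧♠♠♠█???
♧♧♧♧··█♧··♧♧♢♧???
??·♧♧·♠♧♧♧♢♧♧█???
?????♧·♧♠♢·♧·♠·♧?
?????????♧♧·♧♧♧♢♧
?????????♠█·♧·♢·♠
?????????♧♠██♧★♠♠
?????????♧██♧♧♠♧█


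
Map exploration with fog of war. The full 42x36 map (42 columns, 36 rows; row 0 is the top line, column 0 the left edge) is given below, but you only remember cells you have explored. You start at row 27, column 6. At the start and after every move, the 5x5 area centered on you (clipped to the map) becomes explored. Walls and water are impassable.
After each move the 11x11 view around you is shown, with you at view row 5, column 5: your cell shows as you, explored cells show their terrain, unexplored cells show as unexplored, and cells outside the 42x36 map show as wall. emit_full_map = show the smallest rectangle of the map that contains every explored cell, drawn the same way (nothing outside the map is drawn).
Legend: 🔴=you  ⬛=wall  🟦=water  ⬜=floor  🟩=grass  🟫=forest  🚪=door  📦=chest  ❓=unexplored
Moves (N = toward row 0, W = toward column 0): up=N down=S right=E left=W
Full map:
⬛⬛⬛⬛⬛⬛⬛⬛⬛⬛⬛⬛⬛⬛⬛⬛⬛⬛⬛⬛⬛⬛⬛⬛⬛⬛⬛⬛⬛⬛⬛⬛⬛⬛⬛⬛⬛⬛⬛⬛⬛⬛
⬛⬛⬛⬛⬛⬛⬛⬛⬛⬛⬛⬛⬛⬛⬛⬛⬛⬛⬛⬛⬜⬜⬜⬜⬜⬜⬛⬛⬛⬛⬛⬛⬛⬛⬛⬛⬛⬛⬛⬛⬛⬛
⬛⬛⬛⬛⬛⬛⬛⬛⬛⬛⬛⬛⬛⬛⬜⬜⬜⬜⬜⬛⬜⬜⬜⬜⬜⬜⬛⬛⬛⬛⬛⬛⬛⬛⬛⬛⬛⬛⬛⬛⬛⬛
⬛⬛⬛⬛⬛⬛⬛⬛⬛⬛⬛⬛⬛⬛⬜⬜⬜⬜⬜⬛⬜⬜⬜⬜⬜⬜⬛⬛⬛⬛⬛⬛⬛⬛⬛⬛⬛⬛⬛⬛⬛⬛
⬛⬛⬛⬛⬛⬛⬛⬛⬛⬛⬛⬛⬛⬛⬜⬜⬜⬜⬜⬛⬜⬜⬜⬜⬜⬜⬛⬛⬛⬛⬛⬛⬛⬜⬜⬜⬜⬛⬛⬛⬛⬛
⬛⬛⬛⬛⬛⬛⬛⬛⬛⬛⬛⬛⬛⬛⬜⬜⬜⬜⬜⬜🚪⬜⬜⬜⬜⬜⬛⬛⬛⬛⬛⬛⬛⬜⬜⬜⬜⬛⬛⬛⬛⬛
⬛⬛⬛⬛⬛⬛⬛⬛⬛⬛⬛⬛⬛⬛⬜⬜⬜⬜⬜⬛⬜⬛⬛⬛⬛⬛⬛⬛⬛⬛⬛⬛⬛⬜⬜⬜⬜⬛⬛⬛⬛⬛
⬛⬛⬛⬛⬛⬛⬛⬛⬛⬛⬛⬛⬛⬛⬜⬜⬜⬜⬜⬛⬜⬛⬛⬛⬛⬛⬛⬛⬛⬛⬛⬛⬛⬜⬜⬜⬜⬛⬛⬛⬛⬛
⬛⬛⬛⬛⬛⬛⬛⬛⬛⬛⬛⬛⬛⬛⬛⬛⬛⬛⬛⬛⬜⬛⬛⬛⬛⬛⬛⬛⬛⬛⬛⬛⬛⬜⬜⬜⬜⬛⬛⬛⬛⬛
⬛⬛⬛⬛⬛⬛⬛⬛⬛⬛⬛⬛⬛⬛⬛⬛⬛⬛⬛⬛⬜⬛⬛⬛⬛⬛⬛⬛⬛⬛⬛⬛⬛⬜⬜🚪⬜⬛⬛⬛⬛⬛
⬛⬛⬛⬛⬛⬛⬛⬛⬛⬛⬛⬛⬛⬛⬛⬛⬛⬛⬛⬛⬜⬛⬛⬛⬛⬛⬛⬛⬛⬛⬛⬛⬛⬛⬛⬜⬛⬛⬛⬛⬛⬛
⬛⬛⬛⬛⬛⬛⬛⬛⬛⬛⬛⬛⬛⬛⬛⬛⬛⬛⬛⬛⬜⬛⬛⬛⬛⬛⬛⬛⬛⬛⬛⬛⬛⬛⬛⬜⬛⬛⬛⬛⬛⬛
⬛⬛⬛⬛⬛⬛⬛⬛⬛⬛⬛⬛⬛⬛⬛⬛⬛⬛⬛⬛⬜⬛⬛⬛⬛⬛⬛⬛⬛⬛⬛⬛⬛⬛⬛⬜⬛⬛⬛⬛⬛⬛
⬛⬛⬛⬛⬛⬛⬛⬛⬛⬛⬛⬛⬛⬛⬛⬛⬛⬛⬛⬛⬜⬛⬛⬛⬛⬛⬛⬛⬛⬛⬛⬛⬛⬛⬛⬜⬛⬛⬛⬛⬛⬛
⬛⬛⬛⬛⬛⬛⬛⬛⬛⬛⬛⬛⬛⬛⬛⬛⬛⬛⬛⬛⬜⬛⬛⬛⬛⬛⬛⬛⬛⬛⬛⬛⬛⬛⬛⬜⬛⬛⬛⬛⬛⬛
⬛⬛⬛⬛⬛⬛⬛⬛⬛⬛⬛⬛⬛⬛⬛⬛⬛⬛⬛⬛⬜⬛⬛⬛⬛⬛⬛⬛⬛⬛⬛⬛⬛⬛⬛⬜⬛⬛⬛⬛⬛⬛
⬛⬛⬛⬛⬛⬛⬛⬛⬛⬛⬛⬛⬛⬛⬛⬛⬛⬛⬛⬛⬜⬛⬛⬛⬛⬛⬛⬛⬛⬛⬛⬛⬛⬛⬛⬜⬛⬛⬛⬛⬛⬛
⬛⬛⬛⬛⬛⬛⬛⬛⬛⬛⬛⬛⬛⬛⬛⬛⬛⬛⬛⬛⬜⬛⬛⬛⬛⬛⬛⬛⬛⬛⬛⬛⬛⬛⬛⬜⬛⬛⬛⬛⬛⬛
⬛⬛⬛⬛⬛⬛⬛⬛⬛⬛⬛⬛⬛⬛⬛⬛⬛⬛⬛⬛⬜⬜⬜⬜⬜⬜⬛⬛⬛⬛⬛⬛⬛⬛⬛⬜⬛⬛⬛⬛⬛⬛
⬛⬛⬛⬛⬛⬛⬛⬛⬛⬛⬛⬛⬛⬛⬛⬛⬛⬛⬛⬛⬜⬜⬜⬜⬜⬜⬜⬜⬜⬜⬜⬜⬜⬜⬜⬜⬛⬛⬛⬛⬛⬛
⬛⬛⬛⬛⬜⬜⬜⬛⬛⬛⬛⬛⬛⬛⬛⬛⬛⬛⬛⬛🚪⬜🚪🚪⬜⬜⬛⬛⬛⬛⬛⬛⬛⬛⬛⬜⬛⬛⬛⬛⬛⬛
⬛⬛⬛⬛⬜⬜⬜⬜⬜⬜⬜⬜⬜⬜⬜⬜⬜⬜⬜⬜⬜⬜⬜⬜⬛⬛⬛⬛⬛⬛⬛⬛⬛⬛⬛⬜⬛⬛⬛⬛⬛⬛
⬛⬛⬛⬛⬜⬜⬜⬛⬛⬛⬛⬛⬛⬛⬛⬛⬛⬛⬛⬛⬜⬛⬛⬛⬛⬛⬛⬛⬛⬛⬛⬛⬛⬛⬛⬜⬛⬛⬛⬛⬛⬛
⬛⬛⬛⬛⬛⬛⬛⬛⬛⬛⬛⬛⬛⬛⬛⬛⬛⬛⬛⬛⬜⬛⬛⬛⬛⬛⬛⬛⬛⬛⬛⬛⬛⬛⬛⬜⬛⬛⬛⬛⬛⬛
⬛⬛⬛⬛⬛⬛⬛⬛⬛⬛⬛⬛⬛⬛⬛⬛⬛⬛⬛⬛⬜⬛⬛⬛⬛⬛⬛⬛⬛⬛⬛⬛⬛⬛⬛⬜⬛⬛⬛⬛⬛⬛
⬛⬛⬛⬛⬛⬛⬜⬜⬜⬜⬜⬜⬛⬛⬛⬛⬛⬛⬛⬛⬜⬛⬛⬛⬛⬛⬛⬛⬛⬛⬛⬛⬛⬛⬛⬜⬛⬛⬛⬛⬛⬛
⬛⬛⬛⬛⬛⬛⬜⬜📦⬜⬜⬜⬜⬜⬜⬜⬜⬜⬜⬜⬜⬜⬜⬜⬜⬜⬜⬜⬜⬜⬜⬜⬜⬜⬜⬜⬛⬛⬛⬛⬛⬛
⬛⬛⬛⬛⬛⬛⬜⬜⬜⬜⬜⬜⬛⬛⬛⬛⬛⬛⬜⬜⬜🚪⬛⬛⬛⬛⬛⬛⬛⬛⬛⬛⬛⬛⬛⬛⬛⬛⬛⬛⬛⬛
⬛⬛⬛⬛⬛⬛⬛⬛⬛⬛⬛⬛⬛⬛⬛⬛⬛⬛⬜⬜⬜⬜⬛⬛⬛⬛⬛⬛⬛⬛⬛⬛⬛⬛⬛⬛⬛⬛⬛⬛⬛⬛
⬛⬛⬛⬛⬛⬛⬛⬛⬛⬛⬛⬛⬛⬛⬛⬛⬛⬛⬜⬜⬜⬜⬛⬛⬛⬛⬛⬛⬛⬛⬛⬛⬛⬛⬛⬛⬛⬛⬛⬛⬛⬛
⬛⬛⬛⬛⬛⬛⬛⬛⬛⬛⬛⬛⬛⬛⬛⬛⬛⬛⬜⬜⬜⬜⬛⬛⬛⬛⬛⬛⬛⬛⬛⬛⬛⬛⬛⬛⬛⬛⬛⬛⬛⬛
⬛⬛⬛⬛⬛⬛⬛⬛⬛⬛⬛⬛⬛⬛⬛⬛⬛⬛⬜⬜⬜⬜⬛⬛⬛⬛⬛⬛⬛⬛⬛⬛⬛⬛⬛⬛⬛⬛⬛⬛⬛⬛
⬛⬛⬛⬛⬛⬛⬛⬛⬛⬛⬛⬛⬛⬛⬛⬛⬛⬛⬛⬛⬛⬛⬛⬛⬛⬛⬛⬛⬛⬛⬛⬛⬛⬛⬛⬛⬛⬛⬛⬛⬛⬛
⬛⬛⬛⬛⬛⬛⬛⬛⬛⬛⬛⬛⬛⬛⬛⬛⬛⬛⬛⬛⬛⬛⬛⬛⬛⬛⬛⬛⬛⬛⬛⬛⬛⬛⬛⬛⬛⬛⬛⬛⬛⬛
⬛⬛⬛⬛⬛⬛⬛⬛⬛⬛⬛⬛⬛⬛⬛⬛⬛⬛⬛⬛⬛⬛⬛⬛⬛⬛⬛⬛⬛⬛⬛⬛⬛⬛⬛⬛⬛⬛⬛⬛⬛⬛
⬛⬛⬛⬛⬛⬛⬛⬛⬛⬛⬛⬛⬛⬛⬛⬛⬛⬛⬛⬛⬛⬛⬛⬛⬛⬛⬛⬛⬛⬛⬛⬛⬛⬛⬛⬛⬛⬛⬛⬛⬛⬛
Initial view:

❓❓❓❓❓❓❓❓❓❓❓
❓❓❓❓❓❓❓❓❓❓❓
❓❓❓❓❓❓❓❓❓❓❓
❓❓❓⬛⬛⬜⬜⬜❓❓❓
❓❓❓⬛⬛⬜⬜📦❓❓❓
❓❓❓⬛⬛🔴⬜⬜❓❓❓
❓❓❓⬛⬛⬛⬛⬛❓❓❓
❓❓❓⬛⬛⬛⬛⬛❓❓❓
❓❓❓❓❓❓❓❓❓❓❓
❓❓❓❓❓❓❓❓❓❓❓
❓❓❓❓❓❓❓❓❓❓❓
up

❓❓❓❓❓❓❓❓❓❓❓
❓❓❓❓❓❓❓❓❓❓❓
❓❓❓❓❓❓❓❓❓❓❓
❓❓❓⬛⬛⬛⬛⬛❓❓❓
❓❓❓⬛⬛⬜⬜⬜❓❓❓
❓❓❓⬛⬛🔴⬜📦❓❓❓
❓❓❓⬛⬛⬜⬜⬜❓❓❓
❓❓❓⬛⬛⬛⬛⬛❓❓❓
❓❓❓⬛⬛⬛⬛⬛❓❓❓
❓❓❓❓❓❓❓❓❓❓❓
❓❓❓❓❓❓❓❓❓❓❓

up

❓❓❓❓❓❓❓❓❓❓❓
❓❓❓❓❓❓❓❓❓❓❓
❓❓❓❓❓❓❓❓❓❓❓
❓❓❓⬛⬛⬛⬛⬛❓❓❓
❓❓❓⬛⬛⬛⬛⬛❓❓❓
❓❓❓⬛⬛🔴⬜⬜❓❓❓
❓❓❓⬛⬛⬜⬜📦❓❓❓
❓❓❓⬛⬛⬜⬜⬜❓❓❓
❓❓❓⬛⬛⬛⬛⬛❓❓❓
❓❓❓⬛⬛⬛⬛⬛❓❓❓
❓❓❓❓❓❓❓❓❓❓❓

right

❓❓❓❓❓❓❓❓❓❓❓
❓❓❓❓❓❓❓❓❓❓❓
❓❓❓❓❓❓❓❓❓❓❓
❓❓⬛⬛⬛⬛⬛⬛❓❓❓
❓❓⬛⬛⬛⬛⬛⬛❓❓❓
❓❓⬛⬛⬜🔴⬜⬜❓❓❓
❓❓⬛⬛⬜⬜📦⬜❓❓❓
❓❓⬛⬛⬜⬜⬜⬜❓❓❓
❓❓⬛⬛⬛⬛⬛❓❓❓❓
❓❓⬛⬛⬛⬛⬛❓❓❓❓
❓❓❓❓❓❓❓❓❓❓❓

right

❓❓❓❓❓❓❓❓❓❓❓
❓❓❓❓❓❓❓❓❓❓❓
❓❓❓❓❓❓❓❓❓❓❓
❓⬛⬛⬛⬛⬛⬛⬛❓❓❓
❓⬛⬛⬛⬛⬛⬛⬛❓❓❓
❓⬛⬛⬜⬜🔴⬜⬜❓❓❓
❓⬛⬛⬜⬜📦⬜⬜❓❓❓
❓⬛⬛⬜⬜⬜⬜⬜❓❓❓
❓⬛⬛⬛⬛⬛❓❓❓❓❓
❓⬛⬛⬛⬛⬛❓❓❓❓❓
❓❓❓❓❓❓❓❓❓❓❓

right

❓❓❓❓❓❓❓❓❓❓❓
❓❓❓❓❓❓❓❓❓❓❓
❓❓❓❓❓❓❓❓❓❓❓
⬛⬛⬛⬛⬛⬛⬛⬛❓❓❓
⬛⬛⬛⬛⬛⬛⬛⬛❓❓❓
⬛⬛⬜⬜⬜🔴⬜⬜❓❓❓
⬛⬛⬜⬜📦⬜⬜⬜❓❓❓
⬛⬛⬜⬜⬜⬜⬜⬜❓❓❓
⬛⬛⬛⬛⬛❓❓❓❓❓❓
⬛⬛⬛⬛⬛❓❓❓❓❓❓
❓❓❓❓❓❓❓❓❓❓❓

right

❓❓❓❓❓❓❓❓❓❓❓
❓❓❓❓❓❓❓❓❓❓❓
❓❓❓❓❓❓❓❓❓❓❓
⬛⬛⬛⬛⬛⬛⬛⬛❓❓❓
⬛⬛⬛⬛⬛⬛⬛⬛❓❓❓
⬛⬜⬜⬜⬜🔴⬜⬛❓❓❓
⬛⬜⬜📦⬜⬜⬜⬜❓❓❓
⬛⬜⬜⬜⬜⬜⬜⬛❓❓❓
⬛⬛⬛⬛❓❓❓❓❓❓❓
⬛⬛⬛⬛❓❓❓❓❓❓❓
❓❓❓❓❓❓❓❓❓❓❓

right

❓❓❓❓❓❓❓❓❓❓❓
❓❓❓❓❓❓❓❓❓❓❓
❓❓❓❓❓❓❓❓❓❓❓
⬛⬛⬛⬛⬛⬛⬛⬛❓❓❓
⬛⬛⬛⬛⬛⬛⬛⬛❓❓❓
⬜⬜⬜⬜⬜🔴⬛⬛❓❓❓
⬜⬜📦⬜⬜⬜⬜⬜❓❓❓
⬜⬜⬜⬜⬜⬜⬛⬛❓❓❓
⬛⬛⬛❓❓❓❓❓❓❓❓
⬛⬛⬛❓❓❓❓❓❓❓❓
❓❓❓❓❓❓❓❓❓❓❓

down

❓❓❓❓❓❓❓❓❓❓❓
❓❓❓❓❓❓❓❓❓❓❓
⬛⬛⬛⬛⬛⬛⬛⬛❓❓❓
⬛⬛⬛⬛⬛⬛⬛⬛❓❓❓
⬜⬜⬜⬜⬜⬜⬛⬛❓❓❓
⬜⬜📦⬜⬜🔴⬜⬜❓❓❓
⬜⬜⬜⬜⬜⬜⬛⬛❓❓❓
⬛⬛⬛⬛⬛⬛⬛⬛❓❓❓
⬛⬛⬛❓❓❓❓❓❓❓❓
❓❓❓❓❓❓❓❓❓❓❓
❓❓❓❓❓❓❓❓❓❓❓

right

❓❓❓❓❓❓❓❓❓❓❓
❓❓❓❓❓❓❓❓❓❓❓
⬛⬛⬛⬛⬛⬛⬛❓❓❓❓
⬛⬛⬛⬛⬛⬛⬛⬛❓❓❓
⬜⬜⬜⬜⬜⬛⬛⬛❓❓❓
⬜📦⬜⬜⬜🔴⬜⬜❓❓❓
⬜⬜⬜⬜⬜⬛⬛⬛❓❓❓
⬛⬛⬛⬛⬛⬛⬛⬛❓❓❓
⬛⬛❓❓❓❓❓❓❓❓❓
❓❓❓❓❓❓❓❓❓❓❓
❓❓❓❓❓❓❓❓❓❓❓

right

❓❓❓❓❓❓❓❓❓❓❓
❓❓❓❓❓❓❓❓❓❓❓
⬛⬛⬛⬛⬛⬛❓❓❓❓❓
⬛⬛⬛⬛⬛⬛⬛⬛❓❓❓
⬜⬜⬜⬜⬛⬛⬛⬛❓❓❓
📦⬜⬜⬜⬜🔴⬜⬜❓❓❓
⬜⬜⬜⬜⬛⬛⬛⬛❓❓❓
⬛⬛⬛⬛⬛⬛⬛⬛❓❓❓
⬛❓❓❓❓❓❓❓❓❓❓
❓❓❓❓❓❓❓❓❓❓❓
❓❓❓❓❓❓❓❓❓❓❓

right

❓❓❓❓❓❓❓❓❓❓❓
❓❓❓❓❓❓❓❓❓❓❓
⬛⬛⬛⬛⬛❓❓❓❓❓❓
⬛⬛⬛⬛⬛⬛⬛⬛❓❓❓
⬜⬜⬜⬛⬛⬛⬛⬛❓❓❓
⬜⬜⬜⬜⬜🔴⬜⬜❓❓❓
⬜⬜⬜⬛⬛⬛⬛⬛❓❓❓
⬛⬛⬛⬛⬛⬛⬛⬛❓❓❓
❓❓❓❓❓❓❓❓❓❓❓
❓❓❓❓❓❓❓❓❓❓❓
❓❓❓❓❓❓❓❓❓❓❓

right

❓❓❓❓❓❓❓❓❓❓❓
❓❓❓❓❓❓❓❓❓❓❓
⬛⬛⬛⬛❓❓❓❓❓❓❓
⬛⬛⬛⬛⬛⬛⬛⬛❓❓❓
⬜⬜⬛⬛⬛⬛⬛⬛❓❓❓
⬜⬜⬜⬜⬜🔴⬜⬜❓❓❓
⬜⬜⬛⬛⬛⬛⬛⬛❓❓❓
⬛⬛⬛⬛⬛⬛⬛⬛❓❓❓
❓❓❓❓❓❓❓❓❓❓❓
❓❓❓❓❓❓❓❓❓❓❓
❓❓❓❓❓❓❓❓❓❓❓

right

❓❓❓❓❓❓❓❓❓❓❓
❓❓❓❓❓❓❓❓❓❓❓
⬛⬛⬛❓❓❓❓❓❓❓❓
⬛⬛⬛⬛⬛⬛⬛⬛❓❓❓
⬜⬛⬛⬛⬛⬛⬛⬛❓❓❓
⬜⬜⬜⬜⬜🔴⬜⬜❓❓❓
⬜⬛⬛⬛⬛⬛⬛⬜❓❓❓
⬛⬛⬛⬛⬛⬛⬛⬜❓❓❓
❓❓❓❓❓❓❓❓❓❓❓
❓❓❓❓❓❓❓❓❓❓❓
❓❓❓❓❓❓❓❓❓❓❓

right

❓❓❓❓❓❓❓❓❓❓❓
❓❓❓❓❓❓❓❓❓❓❓
⬛⬛❓❓❓❓❓❓❓❓❓
⬛⬛⬛⬛⬛⬛⬛⬛❓❓❓
⬛⬛⬛⬛⬛⬛⬛⬛❓❓❓
⬜⬜⬜⬜⬜🔴⬜⬜❓❓❓
⬛⬛⬛⬛⬛⬛⬜⬜❓❓❓
⬛⬛⬛⬛⬛⬛⬜⬜❓❓❓
❓❓❓❓❓❓❓❓❓❓❓
❓❓❓❓❓❓❓❓❓❓❓
❓❓❓❓❓❓❓❓❓❓❓

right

❓❓❓❓❓❓❓❓❓❓❓
❓❓❓❓❓❓❓❓❓❓❓
⬛❓❓❓❓❓❓❓❓❓❓
⬛⬛⬛⬛⬛⬛⬛⬜❓❓❓
⬛⬛⬛⬛⬛⬛⬛⬜❓❓❓
⬜⬜⬜⬜⬜🔴⬜⬜❓❓❓
⬛⬛⬛⬛⬛⬜⬜⬜❓❓❓
⬛⬛⬛⬛⬛⬜⬜⬜❓❓❓
❓❓❓❓❓❓❓❓❓❓❓
❓❓❓❓❓❓❓❓❓❓❓
❓❓❓❓❓❓❓❓❓❓❓

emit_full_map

⬛⬛⬛⬛⬛⬛⬛⬛⬛⬛❓❓❓❓❓❓❓
⬛⬛⬛⬛⬛⬛⬛⬛⬛⬛⬛⬛⬛⬛⬛⬛⬜
⬛⬛⬜⬜⬜⬜⬜⬜⬛⬛⬛⬛⬛⬛⬛⬛⬜
⬛⬛⬜⬜📦⬜⬜⬜⬜⬜⬜⬜⬜⬜🔴⬜⬜
⬛⬛⬜⬜⬜⬜⬜⬜⬛⬛⬛⬛⬛⬛⬜⬜⬜
⬛⬛⬛⬛⬛⬛⬛⬛⬛⬛⬛⬛⬛⬛⬜⬜⬜
⬛⬛⬛⬛⬛❓❓❓❓❓❓❓❓❓❓❓❓

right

❓❓❓❓❓❓❓❓❓❓❓
❓❓❓❓❓❓❓❓❓❓❓
❓❓❓❓❓❓❓❓❓❓❓
⬛⬛⬛⬛⬛⬛⬜⬛❓❓❓
⬛⬛⬛⬛⬛⬛⬜⬛❓❓❓
⬜⬜⬜⬜⬜🔴⬜⬜❓❓❓
⬛⬛⬛⬛⬜⬜⬜🚪❓❓❓
⬛⬛⬛⬛⬜⬜⬜⬜❓❓❓
❓❓❓❓❓❓❓❓❓❓❓
❓❓❓❓❓❓❓❓❓❓❓
❓❓❓❓❓❓❓❓❓❓❓

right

❓❓❓❓❓❓❓❓❓❓❓
❓❓❓❓❓❓❓❓❓❓❓
❓❓❓❓❓❓❓❓❓❓❓
⬛⬛⬛⬛⬛⬜⬛⬛❓❓❓
⬛⬛⬛⬛⬛⬜⬛⬛❓❓❓
⬜⬜⬜⬜⬜🔴⬜⬜❓❓❓
⬛⬛⬛⬜⬜⬜🚪⬛❓❓❓
⬛⬛⬛⬜⬜⬜⬜⬛❓❓❓
❓❓❓❓❓❓❓❓❓❓❓
❓❓❓❓❓❓❓❓❓❓❓
❓❓❓❓❓❓❓❓❓❓❓

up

❓❓❓❓❓❓❓❓❓❓❓
❓❓❓❓❓❓❓❓❓❓❓
❓❓❓❓❓❓❓❓❓❓❓
❓❓❓⬛⬛⬜⬛⬛❓❓❓
⬛⬛⬛⬛⬛⬜⬛⬛❓❓❓
⬛⬛⬛⬛⬛🔴⬛⬛❓❓❓
⬜⬜⬜⬜⬜⬜⬜⬜❓❓❓
⬛⬛⬛⬜⬜⬜🚪⬛❓❓❓
⬛⬛⬛⬜⬜⬜⬜⬛❓❓❓
❓❓❓❓❓❓❓❓❓❓❓
❓❓❓❓❓❓❓❓❓❓❓

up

❓❓❓❓❓❓❓❓❓❓❓
❓❓❓❓❓❓❓❓❓❓❓
❓❓❓❓❓❓❓❓❓❓❓
❓❓❓⬛⬛⬜⬛⬛❓❓❓
❓❓❓⬛⬛⬜⬛⬛❓❓❓
⬛⬛⬛⬛⬛🔴⬛⬛❓❓❓
⬛⬛⬛⬛⬛⬜⬛⬛❓❓❓
⬜⬜⬜⬜⬜⬜⬜⬜❓❓❓
⬛⬛⬛⬜⬜⬜🚪⬛❓❓❓
⬛⬛⬛⬜⬜⬜⬜⬛❓❓❓
❓❓❓❓❓❓❓❓❓❓❓

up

❓❓❓❓❓❓❓❓❓❓❓
❓❓❓❓❓❓❓❓❓❓❓
❓❓❓❓❓❓❓❓❓❓❓
❓❓❓⬜⬜⬜⬜⬜❓❓❓
❓❓❓⬛⬛⬜⬛⬛❓❓❓
❓❓❓⬛⬛🔴⬛⬛❓❓❓
⬛⬛⬛⬛⬛⬜⬛⬛❓❓❓
⬛⬛⬛⬛⬛⬜⬛⬛❓❓❓
⬜⬜⬜⬜⬜⬜⬜⬜❓❓❓
⬛⬛⬛⬜⬜⬜🚪⬛❓❓❓
⬛⬛⬛⬜⬜⬜⬜⬛❓❓❓

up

❓❓❓❓❓❓❓❓❓❓❓
❓❓❓❓❓❓❓❓❓❓❓
❓❓❓❓❓❓❓❓❓❓❓
❓❓❓⬛⬛🚪⬜🚪❓❓❓
❓❓❓⬜⬜⬜⬜⬜❓❓❓
❓❓❓⬛⬛🔴⬛⬛❓❓❓
❓❓❓⬛⬛⬜⬛⬛❓❓❓
⬛⬛⬛⬛⬛⬜⬛⬛❓❓❓
⬛⬛⬛⬛⬛⬜⬛⬛❓❓❓
⬜⬜⬜⬜⬜⬜⬜⬜❓❓❓
⬛⬛⬛⬜⬜⬜🚪⬛❓❓❓

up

❓❓❓❓❓❓❓❓❓❓❓
❓❓❓❓❓❓❓❓❓❓❓
❓❓❓❓❓❓❓❓❓❓❓
❓❓❓⬛⬛⬜⬜⬜❓❓❓
❓❓❓⬛⬛🚪⬜🚪❓❓❓
❓❓❓⬜⬜🔴⬜⬜❓❓❓
❓❓❓⬛⬛⬜⬛⬛❓❓❓
❓❓❓⬛⬛⬜⬛⬛❓❓❓
⬛⬛⬛⬛⬛⬜⬛⬛❓❓❓
⬛⬛⬛⬛⬛⬜⬛⬛❓❓❓
⬜⬜⬜⬜⬜⬜⬜⬜❓❓❓

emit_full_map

❓❓❓❓❓❓❓❓❓❓❓❓❓❓⬛⬛⬜⬜⬜
❓❓❓❓❓❓❓❓❓❓❓❓❓❓⬛⬛🚪⬜🚪
❓❓❓❓❓❓❓❓❓❓❓❓❓❓⬜⬜🔴⬜⬜
❓❓❓❓❓❓❓❓❓❓❓❓❓❓⬛⬛⬜⬛⬛
⬛⬛⬛⬛⬛⬛⬛⬛⬛⬛❓❓❓❓⬛⬛⬜⬛⬛
⬛⬛⬛⬛⬛⬛⬛⬛⬛⬛⬛⬛⬛⬛⬛⬛⬜⬛⬛
⬛⬛⬜⬜⬜⬜⬜⬜⬛⬛⬛⬛⬛⬛⬛⬛⬜⬛⬛
⬛⬛⬜⬜📦⬜⬜⬜⬜⬜⬜⬜⬜⬜⬜⬜⬜⬜⬜
⬛⬛⬜⬜⬜⬜⬜⬜⬛⬛⬛⬛⬛⬛⬜⬜⬜🚪⬛
⬛⬛⬛⬛⬛⬛⬛⬛⬛⬛⬛⬛⬛⬛⬜⬜⬜⬜⬛
⬛⬛⬛⬛⬛❓❓❓❓❓❓❓❓❓❓❓❓❓❓

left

❓❓❓❓❓❓❓❓❓❓❓
❓❓❓❓❓❓❓❓❓❓❓
❓❓❓❓❓❓❓❓❓❓❓
❓❓❓⬛⬛⬛⬜⬜⬜❓❓
❓❓❓⬛⬛⬛🚪⬜🚪❓❓
❓❓❓⬜⬜🔴⬜⬜⬜❓❓
❓❓❓⬛⬛⬛⬜⬛⬛❓❓
❓❓❓⬛⬛⬛⬜⬛⬛❓❓
⬛⬛⬛⬛⬛⬛⬜⬛⬛❓❓
⬛⬛⬛⬛⬛⬛⬜⬛⬛❓❓
⬜⬜⬜⬜⬜⬜⬜⬜⬜❓❓

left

❓❓❓❓❓❓❓❓❓❓❓
❓❓❓❓❓❓❓❓❓❓❓
❓❓❓❓❓❓❓❓❓❓❓
❓❓❓⬛⬛⬛⬛⬜⬜⬜❓
❓❓❓⬛⬛⬛⬛🚪⬜🚪❓
❓❓❓⬜⬜🔴⬜⬜⬜⬜❓
❓❓❓⬛⬛⬛⬛⬜⬛⬛❓
⬛❓❓⬛⬛⬛⬛⬜⬛⬛❓
⬛⬛⬛⬛⬛⬛⬛⬜⬛⬛❓
⬛⬛⬛⬛⬛⬛⬛⬜⬛⬛❓
⬜⬜⬜⬜⬜⬜⬜⬜⬜⬜❓

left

❓❓❓❓❓❓❓❓❓❓❓
❓❓❓❓❓❓❓❓❓❓❓
❓❓❓❓❓❓❓❓❓❓❓
❓❓❓⬛⬛⬛⬛⬛⬜⬜⬜
❓❓❓⬛⬛⬛⬛⬛🚪⬜🚪
❓❓❓⬜⬜🔴⬜⬜⬜⬜⬜
❓❓❓⬛⬛⬛⬛⬛⬜⬛⬛
⬛⬛❓⬛⬛⬛⬛⬛⬜⬛⬛
⬛⬛⬛⬛⬛⬛⬛⬛⬜⬛⬛
⬛⬛⬛⬛⬛⬛⬛⬛⬜⬛⬛
⬜⬜⬜⬜⬜⬜⬜⬜⬜⬜⬜

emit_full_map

❓❓❓❓❓❓❓❓❓❓❓⬛⬛⬛⬛⬛⬜⬜⬜
❓❓❓❓❓❓❓❓❓❓❓⬛⬛⬛⬛⬛🚪⬜🚪
❓❓❓❓❓❓❓❓❓❓❓⬜⬜🔴⬜⬜⬜⬜⬜
❓❓❓❓❓❓❓❓❓❓❓⬛⬛⬛⬛⬛⬜⬛⬛
⬛⬛⬛⬛⬛⬛⬛⬛⬛⬛❓⬛⬛⬛⬛⬛⬜⬛⬛
⬛⬛⬛⬛⬛⬛⬛⬛⬛⬛⬛⬛⬛⬛⬛⬛⬜⬛⬛
⬛⬛⬜⬜⬜⬜⬜⬜⬛⬛⬛⬛⬛⬛⬛⬛⬜⬛⬛
⬛⬛⬜⬜📦⬜⬜⬜⬜⬜⬜⬜⬜⬜⬜⬜⬜⬜⬜
⬛⬛⬜⬜⬜⬜⬜⬜⬛⬛⬛⬛⬛⬛⬜⬜⬜🚪⬛
⬛⬛⬛⬛⬛⬛⬛⬛⬛⬛⬛⬛⬛⬛⬜⬜⬜⬜⬛
⬛⬛⬛⬛⬛❓❓❓❓❓❓❓❓❓❓❓❓❓❓
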